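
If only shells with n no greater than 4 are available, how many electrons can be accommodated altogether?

60

Total orbitals = 1² + 2² + 3² + 4² = 30. Doubling for spin gives 60 electrons.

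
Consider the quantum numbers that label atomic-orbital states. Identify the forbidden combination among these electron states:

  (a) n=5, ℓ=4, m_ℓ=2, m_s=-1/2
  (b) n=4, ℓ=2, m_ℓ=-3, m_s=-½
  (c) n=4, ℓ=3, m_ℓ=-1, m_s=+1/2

(b)

(b) has |m_ℓ| = 3 > ℓ = 2, violating −ℓ ≤ m_ℓ ≤ ℓ.
The remaining sets (a), (c) satisfy all four rules.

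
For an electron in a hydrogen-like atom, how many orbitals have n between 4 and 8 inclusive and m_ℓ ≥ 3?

Treat each shell separately and count matching orbitals:
n=4 → 1; n=5 → 3; n=6 → 6; n=7 → 10; n=8 → 15.
Total orbitals: 1 + 3 + 6 + 10 + 15 = 35.

35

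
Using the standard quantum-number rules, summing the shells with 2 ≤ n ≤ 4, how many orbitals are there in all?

29

Shell n has n² orbitals: 2²=4 + 3²=9 + 4²=16 = 29 orbitals.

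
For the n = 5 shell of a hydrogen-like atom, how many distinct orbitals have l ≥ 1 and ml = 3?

2

Contributions: l=3 → 1; l=4 → 1.
Total orbitals: 1 + 1 = 2.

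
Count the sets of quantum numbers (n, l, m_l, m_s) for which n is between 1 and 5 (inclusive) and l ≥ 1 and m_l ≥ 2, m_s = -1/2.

10

Work shell by shell — for each n, count the (l, m_l) pairs that satisfy l ≥ 1 and m_l ≥ 2:
n=3 → 1; n=4 → 3; n=5 → 6.
Orbitals: 1 + 3 + 6 = 10. With m_s fixed to -1/2 there is one state per orbital, so 10 states.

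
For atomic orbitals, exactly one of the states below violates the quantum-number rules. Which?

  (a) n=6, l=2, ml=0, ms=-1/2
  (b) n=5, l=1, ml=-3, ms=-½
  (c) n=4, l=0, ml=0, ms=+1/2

(b) has |ml| = 3 > l = 1, violating −l ≤ ml ≤ l.
The remaining sets (a), (c) satisfy all four rules.

(b)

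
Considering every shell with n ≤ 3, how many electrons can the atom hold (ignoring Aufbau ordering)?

28

Total orbitals = 1² + 2² + 3² = 14. Doubling for spin gives 28 electrons.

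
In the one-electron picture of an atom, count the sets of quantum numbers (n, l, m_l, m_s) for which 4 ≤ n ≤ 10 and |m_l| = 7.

24

For each n in the range, tally the orbitals obeying |m_l| = 7:
n=8 → 2; n=9 → 4; n=10 → 6.
Orbitals: 2 + 4 + 6 = 12. Including both spin states (m_s = ±1/2) gives 2 × 12 = 24 states.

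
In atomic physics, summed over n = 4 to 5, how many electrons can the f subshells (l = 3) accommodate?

28

An f subshell (l = 3) exists for every n ≥ 4, so shells n = 4, 5 each contribute one — 2 subshells.
Since each f subshell holds 2(2·3+1) = 14 electrons, the total is 2 × 14 = 28.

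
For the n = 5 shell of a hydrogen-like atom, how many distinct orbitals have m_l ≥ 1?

Contributions: l=1 → 1; l=2 → 2; l=3 → 3; l=4 → 4.
Total orbitals: 1 + 2 + 3 + 4 = 10.

10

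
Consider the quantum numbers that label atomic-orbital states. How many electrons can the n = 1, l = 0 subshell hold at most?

A subshell with l = 0 has 2l+1 = 1 orbital, each holding 2 electrons (spin ±1/2), so 1 × 2 = 2.

2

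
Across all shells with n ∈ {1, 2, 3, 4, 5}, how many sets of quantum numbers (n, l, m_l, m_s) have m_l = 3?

Count contributing orbitals for each principal shell:
n=4 → 1; n=5 → 2.
Orbitals: 1 + 2 = 3. Including both spin states (m_s = ±1/2) gives 2 × 3 = 6 states.

6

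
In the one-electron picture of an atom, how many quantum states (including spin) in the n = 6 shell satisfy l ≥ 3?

The (l, ml) pairs meeting l ≥ 3 give: l=3 → 7; l=4 → 9; l=5 → 11.
Orbitals: 7 + 9 + 11 = 27. Each orbital carries two spin states, so 27 × 2 = 54 states.

54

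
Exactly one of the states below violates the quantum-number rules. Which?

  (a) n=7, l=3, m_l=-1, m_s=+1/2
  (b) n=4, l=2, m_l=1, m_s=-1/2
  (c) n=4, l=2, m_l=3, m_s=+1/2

(c)

(c) has |m_l| = 3 > l = 2, violating −l ≤ m_l ≤ l.
The remaining sets (a), (b) satisfy all four rules.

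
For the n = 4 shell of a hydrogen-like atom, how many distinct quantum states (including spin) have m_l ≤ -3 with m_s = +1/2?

The n = 4 shell has l = 0 through 3; check each.
Contributions: l=3 → 1.
Orbitals: 1. With m_s fixed to a single value there is one state per orbital, giving 1 state.

1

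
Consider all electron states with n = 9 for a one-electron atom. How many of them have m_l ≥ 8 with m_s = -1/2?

1

Go through l = 0, …, 8 (the values permitted for n = 9).
Orbitals with m_l ≥ 8, by l: l=8 → 1.
Orbitals: 1. With m_s fixed to a single value there is one state per orbital, giving 1 state.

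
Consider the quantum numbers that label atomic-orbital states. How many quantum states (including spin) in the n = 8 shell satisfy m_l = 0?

Contributions: l=0 → 1; l=1 → 1; l=2 → 1; l=3 → 1; l=4 → 1; l=5 → 1; l=6 → 1; l=7 → 1.
Orbitals: 1 + 1 + 1 + 1 + 1 + 1 + 1 + 1 = 8. Each orbital carries two spin states, so 8 × 2 = 16 states.

16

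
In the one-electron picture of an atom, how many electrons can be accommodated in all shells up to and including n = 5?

Total orbitals = 1² + 2² + 3² + 4² + 5² = 55. Doubling for spin gives 110 electrons.

110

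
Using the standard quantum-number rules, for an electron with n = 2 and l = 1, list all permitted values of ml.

-1, 0, 1

ml takes every integer from −l to +l. With l = 1 that gives the 3 values -1, 0, 1.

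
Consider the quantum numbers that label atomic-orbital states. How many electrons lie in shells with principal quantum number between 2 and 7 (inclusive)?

278

Shell n has n² orbitals: 2²=4 + 3²=9 + 4²=16 + 5²=25 + 6²=36 + 7²=49 = 139 orbitals.
Two spin states per orbital: 2 × 139 = 278 electrons.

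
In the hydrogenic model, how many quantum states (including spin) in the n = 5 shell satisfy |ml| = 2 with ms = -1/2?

6

With n = 5 the allowed l are 0, 1, …, 4.
The (l, ml) pairs meeting |ml| = 2 give: l=2 → 2; l=3 → 2; l=4 → 2.
Orbitals: 2 + 2 + 2 = 6. With ms fixed to a single value there is one state per orbital, giving 6 states.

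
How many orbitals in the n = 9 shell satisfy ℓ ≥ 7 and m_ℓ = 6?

2

The n = 9 shell has ℓ = 0 through 8; check each.
The (ℓ, m_ℓ) pairs meeting ℓ ≥ 7 and m_ℓ = 6 give: ℓ=7 → 1; ℓ=8 → 1.
Total orbitals: 1 + 1 = 2.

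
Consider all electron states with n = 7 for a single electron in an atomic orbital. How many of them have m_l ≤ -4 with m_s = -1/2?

Orbitals with m_l ≤ -4, by l: l=4 → 1; l=5 → 2; l=6 → 3.
Orbitals: 1 + 2 + 3 = 6. With m_s fixed to a single value there is one state per orbital, giving 6 states.

6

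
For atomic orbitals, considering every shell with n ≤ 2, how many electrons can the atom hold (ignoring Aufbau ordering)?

10

Total orbitals = 1² + 2² = 5. Doubling for spin gives 10 electrons.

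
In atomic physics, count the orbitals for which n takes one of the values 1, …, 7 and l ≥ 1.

Treat each shell separately and count matching orbitals:
n=2 → 3; n=3 → 8; n=4 → 15; n=5 → 24; n=6 → 35; n=7 → 48.
Total orbitals: 3 + 8 + 15 + 24 + 35 + 48 = 133.

133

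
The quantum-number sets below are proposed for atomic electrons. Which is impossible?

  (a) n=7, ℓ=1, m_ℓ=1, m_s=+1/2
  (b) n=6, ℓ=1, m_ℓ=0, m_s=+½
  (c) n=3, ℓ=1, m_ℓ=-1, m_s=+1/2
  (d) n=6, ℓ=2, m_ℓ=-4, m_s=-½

(d)

(d) has |m_ℓ| = 4 > ℓ = 2, violating −ℓ ≤ m_ℓ ≤ ℓ.
The remaining sets (a), (b), (c) satisfy all four rules.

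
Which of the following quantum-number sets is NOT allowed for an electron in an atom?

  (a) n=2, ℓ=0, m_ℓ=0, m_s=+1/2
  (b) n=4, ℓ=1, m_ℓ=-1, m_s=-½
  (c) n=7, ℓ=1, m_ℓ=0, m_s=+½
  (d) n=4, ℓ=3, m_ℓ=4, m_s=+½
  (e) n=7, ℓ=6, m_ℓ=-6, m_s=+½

(d)

(d) has |m_ℓ| = 4 > ℓ = 3, violating −ℓ ≤ m_ℓ ≤ ℓ.
The remaining sets (a), (b), (c), (e) satisfy all four rules.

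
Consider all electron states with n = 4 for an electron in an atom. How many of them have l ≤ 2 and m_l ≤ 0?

The n = 4 shell has l = 0 through 3; check each.
Orbitals with l ≤ 2 and m_l ≤ 0, by l: l=0 → 1; l=1 → 2; l=2 → 3.
Orbitals: 1 + 2 + 3 = 6. Each orbital carries two spin states, so 6 × 2 = 12 states.

12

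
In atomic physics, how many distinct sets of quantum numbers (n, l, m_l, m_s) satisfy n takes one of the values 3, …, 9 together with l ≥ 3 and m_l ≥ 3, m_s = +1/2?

Work shell by shell — for each n, count the (l, m_l) pairs that satisfy l ≥ 3 and m_l ≥ 3:
n=4 → 1; n=5 → 3; n=6 → 6; n=7 → 10; n=8 → 15; n=9 → 21.
Orbitals: 1 + 3 + 6 + 10 + 15 + 21 = 56. With m_s fixed to +1/2 there is one state per orbital, so 56 states.

56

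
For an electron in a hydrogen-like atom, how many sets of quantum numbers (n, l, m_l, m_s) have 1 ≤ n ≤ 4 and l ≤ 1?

26

Treat each shell separately and count matching orbitals:
n=1 → 1; n=2 → 4; n=3 → 4; n=4 → 4.
Orbitals: 1 + 4 + 4 + 4 = 13. Including both spin states (m_s = ±1/2) gives 2 × 13 = 26 states.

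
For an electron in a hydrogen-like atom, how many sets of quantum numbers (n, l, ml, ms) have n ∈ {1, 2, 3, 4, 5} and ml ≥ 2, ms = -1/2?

Treat each shell separately and count matching orbitals:
n=3 → 1; n=4 → 3; n=5 → 6.
Orbitals: 1 + 3 + 6 = 10. With ms fixed to -1/2 there is one state per orbital, so 10 states.

10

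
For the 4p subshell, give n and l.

n = 4, l = 1

The leading integer gives n = 4; the letter 'p' means l = 1.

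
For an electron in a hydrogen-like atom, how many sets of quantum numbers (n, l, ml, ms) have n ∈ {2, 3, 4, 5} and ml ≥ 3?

8

Go shell by shell, enumerating (l, ml) with ml ≥ 3:
n=4 → 1; n=5 → 3.
Orbitals: 1 + 3 = 4. Including both spin states (ms = ±1/2) gives 2 × 4 = 8 states.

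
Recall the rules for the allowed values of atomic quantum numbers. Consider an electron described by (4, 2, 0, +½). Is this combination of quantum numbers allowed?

n = 4 is a positive integer. ℓ = 2 satisfies 0 ≤ ℓ ≤ n−1 = 3. m_ℓ = 0 lies in the range −ℓ … +ℓ (here −2 … 2). m_s = +1/2 is one of ±1/2.
All four constraints are satisfied.

Valid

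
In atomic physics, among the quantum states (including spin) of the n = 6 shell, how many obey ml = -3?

6

The (l, ml) pairs meeting ml = -3 give: l=3 → 1; l=4 → 1; l=5 → 1.
Orbitals: 1 + 1 + 1 = 3. Each orbital carries two spin states, so 3 × 2 = 6 states.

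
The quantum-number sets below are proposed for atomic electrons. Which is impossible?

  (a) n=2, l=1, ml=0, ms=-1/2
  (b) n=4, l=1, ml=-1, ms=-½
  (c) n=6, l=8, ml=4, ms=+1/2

(c)

(c) has l = 8 ≥ n = 6, violating 0 ≤ l ≤ n−1.
The remaining sets (a), (b) satisfy all four rules.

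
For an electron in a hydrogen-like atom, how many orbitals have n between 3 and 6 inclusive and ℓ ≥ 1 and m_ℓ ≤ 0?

48

Treat each shell separately and count matching orbitals:
n=3 → 5; n=4 → 9; n=5 → 14; n=6 → 20.
Total orbitals: 5 + 9 + 14 + 20 = 48.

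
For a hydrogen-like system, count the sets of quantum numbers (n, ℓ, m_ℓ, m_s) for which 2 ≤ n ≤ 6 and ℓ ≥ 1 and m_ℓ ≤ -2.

40

Count contributing orbitals for each principal shell:
n=3 → 1; n=4 → 3; n=5 → 6; n=6 → 10.
Orbitals: 1 + 3 + 6 + 10 = 20. Including both spin states (m_s = ±1/2) gives 2 × 20 = 40 states.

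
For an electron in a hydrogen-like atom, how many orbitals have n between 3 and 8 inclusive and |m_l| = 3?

Per-shell orbital counts meeting the constraint:
n=4 → 2; n=5 → 4; n=6 → 6; n=7 → 8; n=8 → 10.
Total orbitals: 2 + 4 + 6 + 8 + 10 = 30.

30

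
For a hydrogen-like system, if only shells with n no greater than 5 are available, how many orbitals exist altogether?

55

Total orbitals = 1² + 2² + 3² + 4² + 5² = 55.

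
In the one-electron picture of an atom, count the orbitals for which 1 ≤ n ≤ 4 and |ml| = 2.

Count contributing orbitals for each principal shell:
n=3 → 2; n=4 → 4.
Total orbitals: 2 + 4 = 6.

6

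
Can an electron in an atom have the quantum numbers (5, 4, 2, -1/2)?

n = 5 is a positive integer. l = 4 satisfies 0 ≤ l ≤ n−1 = 4. m_l = 2 lies in the range −l … +l (here −4 … 4). m_s = -1/2 is one of ±1/2.
All four constraints are satisfied.

Allowed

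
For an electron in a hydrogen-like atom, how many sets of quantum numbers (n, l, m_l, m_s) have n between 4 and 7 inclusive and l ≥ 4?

124

Go shell by shell, enumerating (l, m_l) with l ≥ 4:
n=5 → 9; n=6 → 20; n=7 → 33.
Orbitals: 9 + 20 + 33 = 62. Including both spin states (m_s = ±1/2) gives 2 × 62 = 124 states.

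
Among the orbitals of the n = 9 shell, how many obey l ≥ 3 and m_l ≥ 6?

With n = 9 the allowed l are 0, 1, …, 8.
Per l-value: l=6 → 1; l=7 → 2; l=8 → 3.
Total orbitals: 1 + 2 + 3 = 6.

6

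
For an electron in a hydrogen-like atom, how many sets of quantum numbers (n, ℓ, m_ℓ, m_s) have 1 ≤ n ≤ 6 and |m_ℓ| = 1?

For each n in the range, tally the orbitals obeying |m_ℓ| = 1:
n=2 → 2; n=3 → 4; n=4 → 6; n=5 → 8; n=6 → 10.
Orbitals: 2 + 4 + 6 + 8 + 10 = 30. Including both spin states (m_s = ±1/2) gives 2 × 30 = 60 states.

60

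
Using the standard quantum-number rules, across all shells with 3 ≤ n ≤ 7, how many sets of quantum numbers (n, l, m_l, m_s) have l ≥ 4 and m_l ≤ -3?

32

Work shell by shell — for each n, count the (l, m_l) pairs that satisfy l ≥ 4 and m_l ≤ -3:
n=5 → 2; n=6 → 5; n=7 → 9.
Orbitals: 2 + 5 + 9 = 16. Including both spin states (m_s = ±1/2) gives 2 × 16 = 32 states.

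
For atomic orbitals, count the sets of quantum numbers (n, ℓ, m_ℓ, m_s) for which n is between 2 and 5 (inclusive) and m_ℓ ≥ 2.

Treat each shell separately and count matching orbitals:
n=3 → 1; n=4 → 3; n=5 → 6.
Orbitals: 1 + 3 + 6 = 10. Including both spin states (m_s = ±1/2) gives 2 × 10 = 20 states.

20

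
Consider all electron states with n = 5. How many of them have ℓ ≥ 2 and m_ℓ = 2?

For n = 5, ℓ ranges over 0 … 4.
Orbitals with ℓ ≥ 2 and m_ℓ = 2, by ℓ: ℓ=2 → 1; ℓ=3 → 1; ℓ=4 → 1.
Orbitals: 1 + 1 + 1 = 3. Each orbital carries two spin states, so 3 × 2 = 6 states.

6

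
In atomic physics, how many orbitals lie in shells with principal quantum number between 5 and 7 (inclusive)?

Shell n has n² orbitals: 5²=25 + 6²=36 + 7²=49 = 110 orbitals.

110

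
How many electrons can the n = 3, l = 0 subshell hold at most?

2

A subshell with l = 0 has 2l+1 = 1 orbital, each holding 2 electrons (spin ±1/2), so 1 × 2 = 2.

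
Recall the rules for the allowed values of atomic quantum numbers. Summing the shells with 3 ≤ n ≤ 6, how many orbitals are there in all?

Shell n has n² orbitals: 3²=9 + 4²=16 + 5²=25 + 6²=36 = 86 orbitals.

86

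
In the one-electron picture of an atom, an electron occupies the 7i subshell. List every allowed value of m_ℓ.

-6, -5, -4, -3, -2, -1, 0, 1, 2, 3, 4, 5, 6

The 7i subshell has ℓ = 6, and m_ℓ takes every integer from −ℓ to +ℓ. With ℓ = 6 that gives the 13 values -6, -5, -4, -3, -2, -1, 0, 1, 2, 3, 4, 5, 6.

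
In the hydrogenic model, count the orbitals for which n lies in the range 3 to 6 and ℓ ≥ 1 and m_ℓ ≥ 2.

20

Go shell by shell, enumerating (ℓ, m_ℓ) with ℓ ≥ 1 and m_ℓ ≥ 2:
n=3 → 1; n=4 → 3; n=5 → 6; n=6 → 10.
Total orbitals: 1 + 3 + 6 + 10 = 20.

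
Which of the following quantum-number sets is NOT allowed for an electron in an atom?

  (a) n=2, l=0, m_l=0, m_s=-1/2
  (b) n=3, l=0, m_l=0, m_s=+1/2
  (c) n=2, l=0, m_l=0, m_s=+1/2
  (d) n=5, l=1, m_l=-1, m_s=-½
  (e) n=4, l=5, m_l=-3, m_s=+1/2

(e) has l = 5 ≥ n = 4, violating 0 ≤ l ≤ n−1.
The remaining sets (a), (b), (c), (d) satisfy all four rules.

(e)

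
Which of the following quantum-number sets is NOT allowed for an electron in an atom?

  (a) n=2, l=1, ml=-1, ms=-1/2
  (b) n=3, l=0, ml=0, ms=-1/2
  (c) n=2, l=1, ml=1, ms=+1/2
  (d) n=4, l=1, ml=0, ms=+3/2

(d)

(d) has ms = +3/2, but an electron's spin must be ±1/2.
The remaining sets (a), (b), (c) satisfy all four rules.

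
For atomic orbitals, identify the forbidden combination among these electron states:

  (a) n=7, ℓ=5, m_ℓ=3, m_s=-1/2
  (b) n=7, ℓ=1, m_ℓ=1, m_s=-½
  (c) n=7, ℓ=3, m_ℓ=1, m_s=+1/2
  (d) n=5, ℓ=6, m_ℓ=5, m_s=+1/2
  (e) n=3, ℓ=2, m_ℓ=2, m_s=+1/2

(d)

(d) has ℓ = 6 ≥ n = 5, violating 0 ≤ ℓ ≤ n−1.
The remaining sets (a), (b), (c), (e) satisfy all four rules.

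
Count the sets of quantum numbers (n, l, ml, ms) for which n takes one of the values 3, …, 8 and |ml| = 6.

12

Work shell by shell — for each n, count the (l, ml) pairs that satisfy |ml| = 6:
n=7 → 2; n=8 → 4.
Orbitals: 2 + 4 = 6. Including both spin states (ms = ±1/2) gives 2 × 6 = 12 states.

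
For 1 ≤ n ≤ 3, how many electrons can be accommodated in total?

Total orbitals = 1² + 2² + 3² = 14. Doubling for spin gives 28 electrons.

28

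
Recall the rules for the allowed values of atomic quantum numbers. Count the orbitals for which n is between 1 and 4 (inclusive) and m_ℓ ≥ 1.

Work shell by shell — for each n, count the (ℓ, m_ℓ) pairs that satisfy m_ℓ ≥ 1:
n=2 → 1; n=3 → 3; n=4 → 6.
Total orbitals: 1 + 3 + 6 = 10.

10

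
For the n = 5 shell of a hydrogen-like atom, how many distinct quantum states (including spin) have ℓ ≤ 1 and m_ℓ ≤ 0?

6

For n = 5, ℓ ranges over 0 … 4.
Orbitals with ℓ ≤ 1 and m_ℓ ≤ 0, by ℓ: ℓ=0 → 1; ℓ=1 → 2.
Orbitals: 1 + 2 = 3. Each orbital carries two spin states, so 3 × 2 = 6 states.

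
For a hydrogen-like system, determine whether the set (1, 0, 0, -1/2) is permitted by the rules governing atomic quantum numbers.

n = 1 is a positive integer. l = 0 satisfies 0 ≤ l ≤ n−1 = 0. m_l = 0 lies in the range −l … +l (here 0). m_s = -1/2 is one of ±1/2.
All four constraints are satisfied.

Valid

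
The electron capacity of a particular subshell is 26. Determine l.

l = 6

2(2l+1) = 26 ⇒ 2l+1 = 13 ⇒ l = 6.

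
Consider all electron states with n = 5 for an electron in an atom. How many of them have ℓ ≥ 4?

18

With n = 5 the allowed ℓ are 0, 1, …, 4.
Orbitals with ℓ ≥ 4, by ℓ: ℓ=4 → 9.
Orbitals: 9. Each orbital carries two spin states, so 9 × 2 = 18 states.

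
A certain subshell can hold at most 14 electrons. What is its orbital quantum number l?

2(2l+1) = 14 ⇒ 2l+1 = 7 ⇒ l = 3.

l = 3 (f)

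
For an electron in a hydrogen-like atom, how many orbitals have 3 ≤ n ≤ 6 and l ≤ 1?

Work shell by shell — for each n, count the (l, m_l) pairs that satisfy l ≤ 1:
n=3 → 4; n=4 → 4; n=5 → 4; n=6 → 4.
Total orbitals: 4 + 4 + 4 + 4 = 16.

16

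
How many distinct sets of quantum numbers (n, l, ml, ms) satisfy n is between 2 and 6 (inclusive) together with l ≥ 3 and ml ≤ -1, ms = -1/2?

Work shell by shell — for each n, count the (l, ml) pairs that satisfy l ≥ 3 and ml ≤ -1:
n=4 → 3; n=5 → 7; n=6 → 12.
Orbitals: 3 + 7 + 12 = 22. With ms fixed to -1/2 there is one state per orbital, so 22 states.

22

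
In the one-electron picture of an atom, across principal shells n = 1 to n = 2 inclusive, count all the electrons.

10

Shell n has n² orbitals: 1²=1 + 2²=4 = 5 orbitals.
Two spin states per orbital: 2 × 5 = 10 electrons.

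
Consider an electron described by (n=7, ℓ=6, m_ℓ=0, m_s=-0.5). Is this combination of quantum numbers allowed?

Allowed

n = 7 is a positive integer. ℓ = 6 satisfies 0 ≤ ℓ ≤ n−1 = 6. m_ℓ = 0 lies in the range −ℓ … +ℓ (here −6 … 6). m_s = -1/2 is one of ±1/2.
All four constraints are satisfied.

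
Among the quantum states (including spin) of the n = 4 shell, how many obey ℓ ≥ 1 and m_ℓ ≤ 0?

Orbitals with ℓ ≥ 1 and m_ℓ ≤ 0, by ℓ: ℓ=1 → 2; ℓ=2 → 3; ℓ=3 → 4.
Orbitals: 2 + 3 + 4 = 9. Each orbital carries two spin states, so 9 × 2 = 18 states.

18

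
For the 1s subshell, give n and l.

The leading integer gives n = 1; the letter 's' means l = 0.

n = 1, l = 0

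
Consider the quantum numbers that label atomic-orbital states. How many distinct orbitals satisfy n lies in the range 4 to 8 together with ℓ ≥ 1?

Per-shell orbital counts meeting the constraint:
n=4 → 15; n=5 → 24; n=6 → 35; n=7 → 48; n=8 → 63.
Total orbitals: 15 + 24 + 35 + 48 + 63 = 185.

185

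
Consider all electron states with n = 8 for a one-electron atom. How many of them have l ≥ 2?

120

Go through l = 0, …, 7 (the values permitted for n = 8).
Contributions: l=2 → 5; l=3 → 7; l=4 → 9; l=5 → 11; l=6 → 13; l=7 → 15.
Orbitals: 5 + 7 + 9 + 11 + 13 + 15 = 60. Each orbital carries two spin states, so 60 × 2 = 120 states.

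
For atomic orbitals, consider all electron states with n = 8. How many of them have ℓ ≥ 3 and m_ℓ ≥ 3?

30

For n = 8, ℓ ranges over 0 … 7.
The (ℓ, m_ℓ) pairs meeting ℓ ≥ 3 and m_ℓ ≥ 3 give: ℓ=3 → 1; ℓ=4 → 2; ℓ=5 → 3; ℓ=6 → 4; ℓ=7 → 5.
Orbitals: 1 + 2 + 3 + 4 + 5 = 15. Each orbital carries two spin states, so 15 × 2 = 30 states.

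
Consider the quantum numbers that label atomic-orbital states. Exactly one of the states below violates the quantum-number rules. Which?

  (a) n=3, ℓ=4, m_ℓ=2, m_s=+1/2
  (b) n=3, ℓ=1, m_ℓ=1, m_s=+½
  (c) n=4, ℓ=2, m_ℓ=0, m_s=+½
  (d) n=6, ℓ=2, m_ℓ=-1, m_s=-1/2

(a)

(a) has ℓ = 4 ≥ n = 3, violating 0 ≤ ℓ ≤ n−1.
The remaining sets (b), (c), (d) satisfy all four rules.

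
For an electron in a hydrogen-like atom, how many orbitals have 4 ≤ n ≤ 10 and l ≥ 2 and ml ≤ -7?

Treat each shell separately and count matching orbitals:
n=8 → 1; n=9 → 3; n=10 → 6.
Total orbitals: 1 + 3 + 6 = 10.

10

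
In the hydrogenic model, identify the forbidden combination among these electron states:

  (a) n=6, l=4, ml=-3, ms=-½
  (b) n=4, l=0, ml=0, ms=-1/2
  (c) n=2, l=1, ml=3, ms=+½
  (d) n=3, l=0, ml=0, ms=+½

(c) has |ml| = 3 > l = 1, violating −l ≤ ml ≤ l.
The remaining sets (a), (b), (d) satisfy all four rules.

(c)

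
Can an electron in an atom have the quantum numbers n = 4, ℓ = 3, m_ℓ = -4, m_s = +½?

The magnetic quantum number must satisfy −ℓ ≤ m_ℓ ≤ ℓ. With ℓ = 3, m_ℓ can only be -3, -2, -1, 0, 1, 2, 3, so m_ℓ = -4 is forbidden.

Not allowed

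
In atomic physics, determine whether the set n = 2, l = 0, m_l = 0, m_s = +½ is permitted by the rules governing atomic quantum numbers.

n = 2 is a positive integer. l = 0 satisfies 0 ≤ l ≤ n−1 = 1. m_l = 0 lies in the range −l … +l (here 0). m_s = +1/2 is one of ±1/2.
All four constraints are satisfied.

Allowed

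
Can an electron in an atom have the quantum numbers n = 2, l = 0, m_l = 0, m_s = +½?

Allowed

n = 2 is a positive integer. l = 0 satisfies 0 ≤ l ≤ n−1 = 1. m_l = 0 lies in the range −l … +l (here 0). m_s = +1/2 is one of ±1/2.
All four constraints are satisfied.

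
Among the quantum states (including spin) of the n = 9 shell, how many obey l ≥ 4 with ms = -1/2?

65

The n = 9 shell has l = 0 through 8; check each.
Per l-value: l=4 → 9; l=5 → 11; l=6 → 13; l=7 → 15; l=8 → 17.
Orbitals: 9 + 11 + 13 + 15 + 17 = 65. With ms fixed to a single value there is one state per orbital, giving 65 states.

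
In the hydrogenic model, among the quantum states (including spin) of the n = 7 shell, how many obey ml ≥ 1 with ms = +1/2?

21

With n = 7 the allowed l are 0, 1, …, 6.
Orbitals with ml ≥ 1, by l: l=1 → 1; l=2 → 2; l=3 → 3; l=4 → 4; l=5 → 5; l=6 → 6.
Orbitals: 1 + 2 + 3 + 4 + 5 + 6 = 21. With ms fixed to a single value there is one state per orbital, giving 21 states.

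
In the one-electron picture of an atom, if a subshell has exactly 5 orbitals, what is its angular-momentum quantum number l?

l = 2 (d)

2l+1 = 5 gives l = 2.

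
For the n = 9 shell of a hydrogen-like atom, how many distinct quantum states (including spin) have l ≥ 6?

The (l, ml) pairs meeting l ≥ 6 give: l=6 → 13; l=7 → 15; l=8 → 17.
Orbitals: 13 + 15 + 17 = 45. Each orbital carries two spin states, so 45 × 2 = 90 states.

90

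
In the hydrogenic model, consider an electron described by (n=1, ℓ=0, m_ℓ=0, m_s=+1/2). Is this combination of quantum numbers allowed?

Allowed

n = 1 is a positive integer. ℓ = 0 satisfies 0 ≤ ℓ ≤ n−1 = 0. m_ℓ = 0 lies in the range −ℓ … +ℓ (here 0). m_s = +1/2 is one of ±1/2.
All four constraints are satisfied.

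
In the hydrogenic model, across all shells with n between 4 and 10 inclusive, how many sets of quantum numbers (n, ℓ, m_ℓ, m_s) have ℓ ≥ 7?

196

Count contributing orbitals for each principal shell:
n=8 → 15; n=9 → 32; n=10 → 51.
Orbitals: 15 + 32 + 51 = 98. Including both spin states (m_s = ±1/2) gives 2 × 98 = 196 states.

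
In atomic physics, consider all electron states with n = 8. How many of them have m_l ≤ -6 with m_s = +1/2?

Go through l = 0, …, 7 (the values permitted for n = 8).
The (l, m_l) pairs meeting m_l ≤ -6 give: l=6 → 1; l=7 → 2.
Orbitals: 1 + 2 = 3. With m_s fixed to a single value there is one state per orbital, giving 3 states.

3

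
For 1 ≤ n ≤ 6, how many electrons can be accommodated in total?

Total orbitals = 1² + 2² + 3² + 4² + 5² + 6² = 91. Doubling for spin gives 182 electrons.

182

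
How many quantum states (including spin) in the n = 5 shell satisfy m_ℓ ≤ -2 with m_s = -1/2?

6

Contributions: ℓ=2 → 1; ℓ=3 → 2; ℓ=4 → 3.
Orbitals: 1 + 2 + 3 = 6. With m_s fixed to a single value there is one state per orbital, giving 6 states.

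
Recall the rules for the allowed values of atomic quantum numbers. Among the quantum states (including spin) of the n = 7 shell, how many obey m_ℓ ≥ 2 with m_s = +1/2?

The n = 7 shell has ℓ = 0 through 6; check each.
Orbitals with m_ℓ ≥ 2, by ℓ: ℓ=2 → 1; ℓ=3 → 2; ℓ=4 → 3; ℓ=5 → 4; ℓ=6 → 5.
Orbitals: 1 + 2 + 3 + 4 + 5 = 15. With m_s fixed to a single value there is one state per orbital, giving 15 states.

15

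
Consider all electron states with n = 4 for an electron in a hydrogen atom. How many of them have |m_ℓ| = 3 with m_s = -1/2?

2

With n = 4 the allowed ℓ are 0, 1, …, 3.
Per ℓ-value: ℓ=3 → 2.
Orbitals: 2. With m_s fixed to a single value there is one state per orbital, giving 2 states.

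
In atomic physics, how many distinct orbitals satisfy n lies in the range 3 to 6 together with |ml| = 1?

28

For each n in the range, tally the orbitals obeying |ml| = 1:
n=3 → 4; n=4 → 6; n=5 → 8; n=6 → 10.
Total orbitals: 4 + 6 + 8 + 10 = 28.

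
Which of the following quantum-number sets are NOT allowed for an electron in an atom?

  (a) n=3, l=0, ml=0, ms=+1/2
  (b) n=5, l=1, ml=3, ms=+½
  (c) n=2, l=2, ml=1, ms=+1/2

(b) has |ml| = 3 > l = 1, violating −l ≤ ml ≤ l.
(c) has l = 2 ≥ n = 2, violating 0 ≤ l ≤ n−1.
The remaining set (a) satisfies all four rules.

(b) and (c)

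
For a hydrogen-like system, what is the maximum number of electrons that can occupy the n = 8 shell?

128

A shell holds 2n² electrons: 2 × 8² = 2 × 64 = 128.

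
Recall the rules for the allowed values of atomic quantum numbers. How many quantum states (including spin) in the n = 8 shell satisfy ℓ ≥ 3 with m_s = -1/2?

55

Go through ℓ = 0, …, 7 (the values permitted for n = 8).
Orbitals with ℓ ≥ 3, by ℓ: ℓ=3 → 7; ℓ=4 → 9; ℓ=5 → 11; ℓ=6 → 13; ℓ=7 → 15.
Orbitals: 7 + 9 + 11 + 13 + 15 = 55. With m_s fixed to a single value there is one state per orbital, giving 55 states.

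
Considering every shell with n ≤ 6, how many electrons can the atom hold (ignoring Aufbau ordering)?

182

Total orbitals = 1² + 2² + 3² + 4² + 5² + 6² = 91. Doubling for spin gives 182 electrons.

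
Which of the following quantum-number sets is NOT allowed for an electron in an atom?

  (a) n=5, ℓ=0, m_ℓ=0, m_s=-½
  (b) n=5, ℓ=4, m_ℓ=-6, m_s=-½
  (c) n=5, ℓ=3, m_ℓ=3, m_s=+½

(b) has |m_ℓ| = 6 > ℓ = 4, violating −ℓ ≤ m_ℓ ≤ ℓ.
The remaining sets (a), (c) satisfy all four rules.

(b)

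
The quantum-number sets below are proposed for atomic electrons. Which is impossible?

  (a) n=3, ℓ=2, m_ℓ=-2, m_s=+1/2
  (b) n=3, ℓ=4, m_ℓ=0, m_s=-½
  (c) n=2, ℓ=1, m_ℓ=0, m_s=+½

(b)

(b) has ℓ = 4 ≥ n = 3, violating 0 ≤ ℓ ≤ n−1.
The remaining sets (a), (c) satisfy all four rules.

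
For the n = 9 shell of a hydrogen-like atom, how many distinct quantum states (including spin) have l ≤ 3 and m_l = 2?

4

Go through l = 0, …, 8 (the values permitted for n = 9).
The (l, m_l) pairs meeting l ≤ 3 and m_l = 2 give: l=2 → 1; l=3 → 1.
Orbitals: 1 + 1 = 2. Each orbital carries two spin states, so 2 × 2 = 4 states.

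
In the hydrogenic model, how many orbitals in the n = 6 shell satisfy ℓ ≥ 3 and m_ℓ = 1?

3

For n = 6, ℓ ranges over 0 … 5.
Contributions: ℓ=3 → 1; ℓ=4 → 1; ℓ=5 → 1.
Total orbitals: 1 + 1 + 1 = 3.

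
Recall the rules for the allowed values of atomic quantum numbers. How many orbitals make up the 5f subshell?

A subshell has 2l+1 orbitals; with l = 3, that's 7.

7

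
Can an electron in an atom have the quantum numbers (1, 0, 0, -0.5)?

n = 1 is a positive integer. l = 0 satisfies 0 ≤ l ≤ n−1 = 0. ml = 0 lies in the range −l … +l (here 0). ms = -1/2 is one of ±1/2.
All four constraints are satisfied.

Yes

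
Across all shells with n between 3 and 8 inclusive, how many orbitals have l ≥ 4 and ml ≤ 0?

Go shell by shell, enumerating (l, ml) with l ≥ 4 and ml ≤ 0:
n=5 → 5; n=6 → 11; n=7 → 18; n=8 → 26.
Total orbitals: 5 + 11 + 18 + 26 = 60.

60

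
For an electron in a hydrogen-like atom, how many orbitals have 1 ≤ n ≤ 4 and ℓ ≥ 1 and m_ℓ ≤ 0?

16

Treat each shell separately and count matching orbitals:
n=2 → 2; n=3 → 5; n=4 → 9.
Total orbitals: 2 + 5 + 9 = 16.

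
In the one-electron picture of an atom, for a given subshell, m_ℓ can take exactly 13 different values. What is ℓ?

m_ℓ ranges over 2ℓ+1 integers, so 2ℓ+1 = 13 ⇒ ℓ = 6.

ℓ = 6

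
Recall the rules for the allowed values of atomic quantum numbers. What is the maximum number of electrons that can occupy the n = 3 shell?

A shell holds 2n² electrons: 2 × 3² = 2 × 9 = 18.

18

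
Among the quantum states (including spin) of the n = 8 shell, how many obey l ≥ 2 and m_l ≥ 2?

With n = 8 the allowed l are 0, 1, …, 7.
Orbitals with l ≥ 2 and m_l ≥ 2, by l: l=2 → 1; l=3 → 2; l=4 → 3; l=5 → 4; l=6 → 5; l=7 → 6.
Orbitals: 1 + 2 + 3 + 4 + 5 + 6 = 21. Each orbital carries two spin states, so 21 × 2 = 42 states.

42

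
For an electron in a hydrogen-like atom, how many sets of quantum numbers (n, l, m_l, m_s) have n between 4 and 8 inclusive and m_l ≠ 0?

320

Work shell by shell — for each n, count the (l, m_l) pairs that satisfy m_l ≠ 0:
n=4 → 12; n=5 → 20; n=6 → 30; n=7 → 42; n=8 → 56.
Orbitals: 12 + 20 + 30 + 42 + 56 = 160. Including both spin states (m_s = ±1/2) gives 2 × 160 = 320 states.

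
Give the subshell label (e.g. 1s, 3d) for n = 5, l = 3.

5f

l = 3 corresponds to the letter 'f', so the subshell is 5f.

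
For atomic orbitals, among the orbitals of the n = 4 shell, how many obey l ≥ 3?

7

Go through l = 0, …, 3 (the values permitted for n = 4).
The (l, ml) pairs meeting l ≥ 3 give: l=3 → 7.
Total orbitals: 7.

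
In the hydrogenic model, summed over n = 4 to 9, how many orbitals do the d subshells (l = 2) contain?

30

A d subshell (l = 2) exists for every n ≥ 3, so shells n = 4, 5, 6, 7, 8, 9 each contribute one — 6 subshells.
Since each d subshell has 2·2+1 = 5 orbitals, the total is 6 × 5 = 30.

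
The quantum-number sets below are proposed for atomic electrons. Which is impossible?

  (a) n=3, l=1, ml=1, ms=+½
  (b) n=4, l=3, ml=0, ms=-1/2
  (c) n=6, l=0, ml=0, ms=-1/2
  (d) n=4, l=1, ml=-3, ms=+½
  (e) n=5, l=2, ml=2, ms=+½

(d)

(d) has |ml| = 3 > l = 1, violating −l ≤ ml ≤ l.
The remaining sets (a), (b), (c), (e) satisfy all four rules.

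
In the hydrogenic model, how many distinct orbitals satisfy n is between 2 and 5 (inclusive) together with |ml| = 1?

20

Count contributing orbitals for each principal shell:
n=2 → 2; n=3 → 4; n=4 → 6; n=5 → 8.
Total orbitals: 2 + 4 + 6 + 8 = 20.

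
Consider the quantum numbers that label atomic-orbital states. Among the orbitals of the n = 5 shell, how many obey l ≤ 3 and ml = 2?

For n = 5, l ranges over 0 … 4.
Contributions: l=2 → 1; l=3 → 1.
Total orbitals: 1 + 1 = 2.

2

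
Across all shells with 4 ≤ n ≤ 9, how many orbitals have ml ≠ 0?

Per-shell orbital counts meeting the constraint:
n=4 → 12; n=5 → 20; n=6 → 30; n=7 → 42; n=8 → 56; n=9 → 72.
Total orbitals: 12 + 20 + 30 + 42 + 56 + 72 = 232.

232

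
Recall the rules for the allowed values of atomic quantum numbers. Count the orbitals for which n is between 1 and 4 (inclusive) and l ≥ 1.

Go shell by shell, enumerating (l, ml) with l ≥ 1:
n=2 → 3; n=3 → 8; n=4 → 15.
Total orbitals: 3 + 8 + 15 = 26.

26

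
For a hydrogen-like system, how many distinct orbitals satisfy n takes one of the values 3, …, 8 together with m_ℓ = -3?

15

Per-shell orbital counts meeting the constraint:
n=4 → 1; n=5 → 2; n=6 → 3; n=7 → 4; n=8 → 5.
Total orbitals: 1 + 2 + 3 + 4 + 5 = 15.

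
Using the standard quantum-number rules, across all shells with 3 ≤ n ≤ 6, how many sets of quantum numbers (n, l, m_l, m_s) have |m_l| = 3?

24

Per-shell orbital counts meeting the constraint:
n=4 → 2; n=5 → 4; n=6 → 6.
Orbitals: 2 + 4 + 6 = 12. Including both spin states (m_s = ±1/2) gives 2 × 12 = 24 states.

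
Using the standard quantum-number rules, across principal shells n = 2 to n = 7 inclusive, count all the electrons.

Shell n has n² orbitals: 2²=4 + 3²=9 + 4²=16 + 5²=25 + 6²=36 + 7²=49 = 139 orbitals.
Two spin states per orbital: 2 × 139 = 278 electrons.

278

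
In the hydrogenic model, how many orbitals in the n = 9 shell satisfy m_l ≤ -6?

Go through l = 0, …, 8 (the values permitted for n = 9).
Contributions: l=6 → 1; l=7 → 2; l=8 → 3.
Total orbitals: 1 + 2 + 3 = 6.

6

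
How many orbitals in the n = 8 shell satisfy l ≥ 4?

48

For n = 8, l ranges over 0 … 7.
Orbitals with l ≥ 4, by l: l=4 → 9; l=5 → 11; l=6 → 13; l=7 → 15.
Total orbitals: 9 + 11 + 13 + 15 = 48.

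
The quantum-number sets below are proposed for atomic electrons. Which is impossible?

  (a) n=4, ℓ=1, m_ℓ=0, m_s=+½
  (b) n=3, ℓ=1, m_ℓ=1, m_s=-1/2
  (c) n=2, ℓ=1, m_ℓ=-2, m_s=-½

(c)

(c) has |m_ℓ| = 2 > ℓ = 1, violating −ℓ ≤ m_ℓ ≤ ℓ.
The remaining sets (a), (b) satisfy all four rules.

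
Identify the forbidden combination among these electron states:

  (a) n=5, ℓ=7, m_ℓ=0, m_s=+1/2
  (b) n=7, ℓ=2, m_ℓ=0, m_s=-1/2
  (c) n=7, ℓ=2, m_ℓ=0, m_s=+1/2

(a) has ℓ = 7 ≥ n = 5, violating 0 ≤ ℓ ≤ n−1.
The remaining sets (b), (c) satisfy all four rules.

(a)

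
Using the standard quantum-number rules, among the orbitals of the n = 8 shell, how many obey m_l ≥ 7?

Go through l = 0, …, 7 (the values permitted for n = 8).
Orbitals with m_l ≥ 7, by l: l=7 → 1.
Total orbitals: 1.

1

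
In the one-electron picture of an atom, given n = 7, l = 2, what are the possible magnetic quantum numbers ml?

-2, -1, 0, 1, 2

ml takes every integer from −l to +l. With l = 2 that gives the 5 values -2, -1, 0, 1, 2.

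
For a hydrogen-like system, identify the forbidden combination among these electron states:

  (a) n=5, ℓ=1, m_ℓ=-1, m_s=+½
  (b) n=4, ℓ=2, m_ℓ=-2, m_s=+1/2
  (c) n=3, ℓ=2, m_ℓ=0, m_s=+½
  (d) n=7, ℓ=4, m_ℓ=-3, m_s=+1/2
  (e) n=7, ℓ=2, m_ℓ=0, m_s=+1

(e)

(e) has m_s = +1, but an electron's spin must be ±1/2.
The remaining sets (a), (b), (c), (d) satisfy all four rules.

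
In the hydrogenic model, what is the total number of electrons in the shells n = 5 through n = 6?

122

Shell n has n² orbitals: 5²=25 + 6²=36 = 61 orbitals.
Two spin states per orbital: 2 × 61 = 122 electrons.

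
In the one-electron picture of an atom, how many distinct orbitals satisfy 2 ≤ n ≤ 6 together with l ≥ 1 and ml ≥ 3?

10

Count contributing orbitals for each principal shell:
n=4 → 1; n=5 → 3; n=6 → 6.
Total orbitals: 1 + 3 + 6 = 10.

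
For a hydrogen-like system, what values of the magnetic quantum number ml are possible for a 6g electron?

-4, -3, -2, -1, 0, 1, 2, 3, 4

The 6g subshell has l = 4, and ml takes every integer from −l to +l. With l = 4 that gives the 9 values -4, -3, -2, -1, 0, 1, 2, 3, 4.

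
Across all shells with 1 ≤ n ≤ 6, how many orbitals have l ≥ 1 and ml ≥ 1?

Go shell by shell, enumerating (l, ml) with l ≥ 1 and ml ≥ 1:
n=2 → 1; n=3 → 3; n=4 → 6; n=5 → 10; n=6 → 15.
Total orbitals: 1 + 3 + 6 + 10 + 15 = 35.

35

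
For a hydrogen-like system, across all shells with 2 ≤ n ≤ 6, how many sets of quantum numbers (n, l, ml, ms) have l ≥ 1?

170

Work shell by shell — for each n, count the (l, ml) pairs that satisfy l ≥ 1:
n=2 → 3; n=3 → 8; n=4 → 15; n=5 → 24; n=6 → 35.
Orbitals: 3 + 8 + 15 + 24 + 35 = 85. Including both spin states (ms = ±1/2) gives 2 × 85 = 170 states.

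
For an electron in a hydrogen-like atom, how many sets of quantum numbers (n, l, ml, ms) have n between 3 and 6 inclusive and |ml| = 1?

Count contributing orbitals for each principal shell:
n=3 → 4; n=4 → 6; n=5 → 8; n=6 → 10.
Orbitals: 4 + 6 + 8 + 10 = 28. Including both spin states (ms = ±1/2) gives 2 × 28 = 56 states.

56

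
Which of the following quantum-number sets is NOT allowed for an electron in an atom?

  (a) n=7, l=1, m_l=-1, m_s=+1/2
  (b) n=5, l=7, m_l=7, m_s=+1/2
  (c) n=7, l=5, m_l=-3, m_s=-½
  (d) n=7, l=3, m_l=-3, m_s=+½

(b) has l = 7 ≥ n = 5, violating 0 ≤ l ≤ n−1.
The remaining sets (a), (c), (d) satisfy all four rules.

(b)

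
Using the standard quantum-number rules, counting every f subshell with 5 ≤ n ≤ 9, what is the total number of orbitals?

35

An f subshell (ℓ = 3) exists for every n ≥ 4, so shells n = 5, 6, 7, 8, 9 each contribute one — 5 subshells.
Since each f subshell has 2·3+1 = 7 orbitals, the total is 5 × 7 = 35.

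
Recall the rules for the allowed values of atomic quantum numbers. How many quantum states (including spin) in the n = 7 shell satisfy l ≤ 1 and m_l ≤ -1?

2

For n = 7, l ranges over 0 … 6.
Contributions: l=1 → 1.
Orbitals: 1. Each orbital carries two spin states, so 1 × 2 = 2 states.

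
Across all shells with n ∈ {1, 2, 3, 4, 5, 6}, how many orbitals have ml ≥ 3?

10

Go shell by shell, enumerating (l, ml) with ml ≥ 3:
n=4 → 1; n=5 → 3; n=6 → 6.
Total orbitals: 1 + 3 + 6 = 10.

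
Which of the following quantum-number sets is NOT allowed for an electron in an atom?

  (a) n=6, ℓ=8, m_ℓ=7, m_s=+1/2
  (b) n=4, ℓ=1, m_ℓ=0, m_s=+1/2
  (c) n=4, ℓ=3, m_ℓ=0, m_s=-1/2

(a) has ℓ = 8 ≥ n = 6, violating 0 ≤ ℓ ≤ n−1.
The remaining sets (b), (c) satisfy all four rules.

(a)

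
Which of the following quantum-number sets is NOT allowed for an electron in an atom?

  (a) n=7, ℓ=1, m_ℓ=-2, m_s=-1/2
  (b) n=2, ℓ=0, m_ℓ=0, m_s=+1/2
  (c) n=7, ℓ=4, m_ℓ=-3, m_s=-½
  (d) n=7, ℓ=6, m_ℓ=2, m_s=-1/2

(a)

(a) has |m_ℓ| = 2 > ℓ = 1, violating −ℓ ≤ m_ℓ ≤ ℓ.
The remaining sets (b), (c), (d) satisfy all four rules.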